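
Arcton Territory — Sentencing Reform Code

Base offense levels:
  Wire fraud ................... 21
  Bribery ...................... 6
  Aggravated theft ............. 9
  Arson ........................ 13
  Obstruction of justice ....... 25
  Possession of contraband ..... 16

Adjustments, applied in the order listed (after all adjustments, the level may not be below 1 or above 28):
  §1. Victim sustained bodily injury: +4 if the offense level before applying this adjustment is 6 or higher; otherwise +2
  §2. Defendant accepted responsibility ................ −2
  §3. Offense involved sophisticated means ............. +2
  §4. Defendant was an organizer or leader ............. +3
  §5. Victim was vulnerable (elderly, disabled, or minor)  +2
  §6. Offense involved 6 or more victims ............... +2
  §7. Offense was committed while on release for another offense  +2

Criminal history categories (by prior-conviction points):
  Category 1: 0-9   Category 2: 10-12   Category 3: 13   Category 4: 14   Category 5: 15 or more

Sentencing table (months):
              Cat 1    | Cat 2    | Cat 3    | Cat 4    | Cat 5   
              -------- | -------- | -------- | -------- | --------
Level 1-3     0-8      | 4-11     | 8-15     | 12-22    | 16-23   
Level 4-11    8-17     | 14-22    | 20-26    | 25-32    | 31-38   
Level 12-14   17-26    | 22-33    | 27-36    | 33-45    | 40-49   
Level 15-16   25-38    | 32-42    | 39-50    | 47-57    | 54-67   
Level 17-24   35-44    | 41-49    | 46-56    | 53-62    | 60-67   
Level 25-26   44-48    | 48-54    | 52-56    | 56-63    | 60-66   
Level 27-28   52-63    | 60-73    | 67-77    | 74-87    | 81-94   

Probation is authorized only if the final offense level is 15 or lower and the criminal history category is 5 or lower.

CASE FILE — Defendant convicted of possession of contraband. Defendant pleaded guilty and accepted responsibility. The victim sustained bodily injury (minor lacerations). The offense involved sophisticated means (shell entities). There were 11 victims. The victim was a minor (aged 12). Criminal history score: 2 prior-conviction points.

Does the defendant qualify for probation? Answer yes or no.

No

Base offense level for possession of contraband: 16.
§1 applies (level before this adjustment is 16 ≥ 6, so +4): 16 + 4 = 20.
§2 applies: 20 − 2 = 18.
§3 applies: 18 + 2 = 20.
§4 does not apply.
§5 applies: 20 + 2 = 22.
§6 applies: 22 + 2 = 24.
§7 does not apply.
Final offense level: 24.
Criminal history: 2 prior points → Category 1 (0-9).
Level 24 falls in the 17-24 band.
Grid: Level 17-24 × Category 1 = 35-44 months.
Probation check: level 24 > 15 and category 1 ≤ 5 → not eligible.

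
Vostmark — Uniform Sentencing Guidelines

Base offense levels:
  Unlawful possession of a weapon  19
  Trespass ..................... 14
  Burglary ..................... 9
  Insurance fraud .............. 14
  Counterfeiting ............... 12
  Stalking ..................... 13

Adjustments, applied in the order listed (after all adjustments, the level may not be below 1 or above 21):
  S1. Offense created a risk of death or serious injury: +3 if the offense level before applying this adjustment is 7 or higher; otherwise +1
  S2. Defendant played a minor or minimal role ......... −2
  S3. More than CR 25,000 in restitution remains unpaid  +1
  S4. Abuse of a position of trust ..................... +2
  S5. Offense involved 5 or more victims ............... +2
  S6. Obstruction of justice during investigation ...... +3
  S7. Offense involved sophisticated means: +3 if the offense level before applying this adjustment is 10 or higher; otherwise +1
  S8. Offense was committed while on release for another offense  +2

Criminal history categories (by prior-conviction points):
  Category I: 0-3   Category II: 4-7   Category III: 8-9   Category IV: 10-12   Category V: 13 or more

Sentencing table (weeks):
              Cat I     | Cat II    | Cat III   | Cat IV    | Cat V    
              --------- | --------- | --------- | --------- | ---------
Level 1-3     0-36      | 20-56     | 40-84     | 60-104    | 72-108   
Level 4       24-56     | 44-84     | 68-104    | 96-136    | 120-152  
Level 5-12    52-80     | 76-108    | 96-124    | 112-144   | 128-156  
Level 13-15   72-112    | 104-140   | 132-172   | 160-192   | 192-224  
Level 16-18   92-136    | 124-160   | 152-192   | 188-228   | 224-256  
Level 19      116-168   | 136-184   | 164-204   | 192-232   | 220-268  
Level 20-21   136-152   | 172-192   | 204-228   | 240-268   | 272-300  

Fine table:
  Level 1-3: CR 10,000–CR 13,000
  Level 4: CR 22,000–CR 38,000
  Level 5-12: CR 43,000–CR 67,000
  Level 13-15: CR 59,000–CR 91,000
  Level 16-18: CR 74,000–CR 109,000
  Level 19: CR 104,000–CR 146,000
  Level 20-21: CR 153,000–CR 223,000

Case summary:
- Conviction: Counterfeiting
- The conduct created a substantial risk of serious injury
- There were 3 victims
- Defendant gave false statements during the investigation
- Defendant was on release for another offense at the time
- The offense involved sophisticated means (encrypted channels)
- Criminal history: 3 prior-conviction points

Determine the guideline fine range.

CR 153,000–CR 223,000

Base offense level for counterfeiting: 12.
S1 applies (level before this adjustment is 12 ≥ 7, so +3): 12 + 3 = 15.
S6 applies: 15 + 3 = 18.
S7 applies (level before this adjustment is 18 ≥ 10, so +3): 18 + 3 = 21.
S8 applies: 21 + 2 = 23.
Level 23 exceeds the maximum of 21; capped at 21.
Final offense level: 21.
Level 21 falls in the 20-21 band.
Fine table: Level 20-21 → CR 153,000–CR 223,000.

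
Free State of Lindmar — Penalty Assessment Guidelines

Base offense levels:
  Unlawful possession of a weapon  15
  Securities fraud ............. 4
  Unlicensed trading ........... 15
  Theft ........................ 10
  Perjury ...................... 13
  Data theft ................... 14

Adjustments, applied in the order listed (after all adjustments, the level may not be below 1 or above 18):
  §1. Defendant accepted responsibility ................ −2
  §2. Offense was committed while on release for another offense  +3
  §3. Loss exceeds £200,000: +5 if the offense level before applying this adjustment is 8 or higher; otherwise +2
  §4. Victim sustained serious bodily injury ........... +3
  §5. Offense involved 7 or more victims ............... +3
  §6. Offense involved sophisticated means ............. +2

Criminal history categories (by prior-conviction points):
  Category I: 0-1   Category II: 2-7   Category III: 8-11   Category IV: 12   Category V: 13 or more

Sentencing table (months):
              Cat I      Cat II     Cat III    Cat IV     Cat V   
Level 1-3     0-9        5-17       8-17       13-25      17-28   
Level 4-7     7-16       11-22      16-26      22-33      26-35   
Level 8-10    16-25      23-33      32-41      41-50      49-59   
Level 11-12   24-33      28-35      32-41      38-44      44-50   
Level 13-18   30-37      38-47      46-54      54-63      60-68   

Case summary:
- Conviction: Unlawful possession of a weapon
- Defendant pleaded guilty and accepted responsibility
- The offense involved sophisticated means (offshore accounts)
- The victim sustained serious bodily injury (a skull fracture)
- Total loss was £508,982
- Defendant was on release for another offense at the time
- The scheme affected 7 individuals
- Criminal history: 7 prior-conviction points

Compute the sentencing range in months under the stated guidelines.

38-47 months

Base offense level for unlawful possession of a weapon: 15.
§1 applies: 15 − 2 = 13.
§2 applies: 13 + 3 = 16.
§3 applies (level before this adjustment is 16 ≥ 8, so +5): 16 + 5 = 21.
§4 applies: 21 + 3 = 24.
§5 applies: 24 + 3 = 27.
§6 applies: 27 + 2 = 29.
Level 29 exceeds the maximum of 18; capped at 18.
Final offense level: 18.
Criminal history: 7 prior points → Category II (2-7).
Level 18 falls in the 13-18 band.
Grid: Level 13-18 × Category II = 38-47 months.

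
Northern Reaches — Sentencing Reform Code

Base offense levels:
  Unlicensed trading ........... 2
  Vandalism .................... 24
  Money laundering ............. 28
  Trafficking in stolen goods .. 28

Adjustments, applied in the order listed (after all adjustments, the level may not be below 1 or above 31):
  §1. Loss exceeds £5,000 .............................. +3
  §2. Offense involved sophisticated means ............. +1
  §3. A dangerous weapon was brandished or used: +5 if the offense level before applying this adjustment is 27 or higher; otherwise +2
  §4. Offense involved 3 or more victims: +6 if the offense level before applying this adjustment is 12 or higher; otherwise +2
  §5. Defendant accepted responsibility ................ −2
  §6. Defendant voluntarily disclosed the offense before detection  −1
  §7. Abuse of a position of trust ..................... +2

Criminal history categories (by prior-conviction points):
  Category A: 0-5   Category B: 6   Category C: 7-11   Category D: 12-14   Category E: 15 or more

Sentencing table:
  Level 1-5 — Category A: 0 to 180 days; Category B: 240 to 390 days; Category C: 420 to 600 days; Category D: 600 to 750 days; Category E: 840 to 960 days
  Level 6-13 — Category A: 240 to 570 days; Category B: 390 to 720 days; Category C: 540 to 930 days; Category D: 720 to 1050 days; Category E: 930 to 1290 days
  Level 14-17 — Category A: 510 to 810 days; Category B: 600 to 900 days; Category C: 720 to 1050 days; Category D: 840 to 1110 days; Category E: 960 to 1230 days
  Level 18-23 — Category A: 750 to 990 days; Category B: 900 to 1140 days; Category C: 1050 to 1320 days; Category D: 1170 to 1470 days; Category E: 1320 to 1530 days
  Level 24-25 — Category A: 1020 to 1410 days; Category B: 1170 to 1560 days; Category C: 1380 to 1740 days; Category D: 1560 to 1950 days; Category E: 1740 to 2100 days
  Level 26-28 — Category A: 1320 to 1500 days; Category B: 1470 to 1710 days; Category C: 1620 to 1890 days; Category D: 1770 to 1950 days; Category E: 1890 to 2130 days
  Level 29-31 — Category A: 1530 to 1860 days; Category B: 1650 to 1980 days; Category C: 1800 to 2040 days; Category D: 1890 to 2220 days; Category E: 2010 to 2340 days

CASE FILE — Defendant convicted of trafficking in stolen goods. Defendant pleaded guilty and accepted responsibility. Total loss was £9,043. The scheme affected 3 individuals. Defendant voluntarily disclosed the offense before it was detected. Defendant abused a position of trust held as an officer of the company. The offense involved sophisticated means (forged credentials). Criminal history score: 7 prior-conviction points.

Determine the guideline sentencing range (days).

Base offense level for trafficking in stolen goods: 28.
§1 applies: 28 + 3 = 31.
§2 applies: 31 + 1 = 32.
§3 does not apply.
§4 applies (level before this adjustment is 32 ≥ 12, so +6): 32 + 6 = 38.
§5 applies: 38 − 2 = 36.
§6 applies: 36 − 1 = 35.
§7 applies: 35 + 2 = 37.
Level 37 exceeds the maximum of 31; capped at 31.
Final offense level: 31.
Criminal history: 7 prior points → Category C (7-11).
Level 31 falls in the 29-31 band.
Grid: Level 29-31 × Category C = 1800-2040 days.

1800-2040 days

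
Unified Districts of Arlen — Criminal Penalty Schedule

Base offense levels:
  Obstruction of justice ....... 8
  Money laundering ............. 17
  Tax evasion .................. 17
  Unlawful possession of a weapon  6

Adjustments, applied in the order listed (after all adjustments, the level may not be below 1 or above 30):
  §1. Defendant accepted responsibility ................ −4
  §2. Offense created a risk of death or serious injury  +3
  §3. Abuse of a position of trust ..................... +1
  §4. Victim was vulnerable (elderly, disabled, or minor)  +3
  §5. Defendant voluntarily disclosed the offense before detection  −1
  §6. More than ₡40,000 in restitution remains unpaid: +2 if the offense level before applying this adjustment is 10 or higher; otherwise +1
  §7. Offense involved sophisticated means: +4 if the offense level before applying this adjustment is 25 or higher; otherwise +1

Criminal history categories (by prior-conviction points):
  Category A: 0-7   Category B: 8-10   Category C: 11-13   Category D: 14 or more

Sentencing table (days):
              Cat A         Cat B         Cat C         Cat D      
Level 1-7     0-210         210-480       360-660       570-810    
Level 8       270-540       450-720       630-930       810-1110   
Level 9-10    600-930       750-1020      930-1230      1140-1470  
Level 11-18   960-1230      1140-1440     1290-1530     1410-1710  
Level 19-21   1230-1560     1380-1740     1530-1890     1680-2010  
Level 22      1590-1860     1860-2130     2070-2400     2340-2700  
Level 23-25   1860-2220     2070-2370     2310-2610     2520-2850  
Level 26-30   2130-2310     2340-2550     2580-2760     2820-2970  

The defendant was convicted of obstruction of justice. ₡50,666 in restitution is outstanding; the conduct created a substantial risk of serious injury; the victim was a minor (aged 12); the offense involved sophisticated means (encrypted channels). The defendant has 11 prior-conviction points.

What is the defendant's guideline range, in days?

Base offense level for obstruction of justice: 8.
§1 does not apply.
§2 applies: 8 + 3 = 11.
§4 applies: 11 + 3 = 14.
§5 does not apply.
§6 applies (level before this adjustment is 14 ≥ 10, so +2): 14 + 2 = 16.
§7 applies (level before this adjustment is 16 < 25, so +1): 16 + 1 = 17.
Final offense level: 17.
Criminal history: 11 prior points → Category C (11-13).
Level 17 falls in the 11-18 band.
Grid: Level 11-18 × Category C = 1290-1530 days.

1290-1530 days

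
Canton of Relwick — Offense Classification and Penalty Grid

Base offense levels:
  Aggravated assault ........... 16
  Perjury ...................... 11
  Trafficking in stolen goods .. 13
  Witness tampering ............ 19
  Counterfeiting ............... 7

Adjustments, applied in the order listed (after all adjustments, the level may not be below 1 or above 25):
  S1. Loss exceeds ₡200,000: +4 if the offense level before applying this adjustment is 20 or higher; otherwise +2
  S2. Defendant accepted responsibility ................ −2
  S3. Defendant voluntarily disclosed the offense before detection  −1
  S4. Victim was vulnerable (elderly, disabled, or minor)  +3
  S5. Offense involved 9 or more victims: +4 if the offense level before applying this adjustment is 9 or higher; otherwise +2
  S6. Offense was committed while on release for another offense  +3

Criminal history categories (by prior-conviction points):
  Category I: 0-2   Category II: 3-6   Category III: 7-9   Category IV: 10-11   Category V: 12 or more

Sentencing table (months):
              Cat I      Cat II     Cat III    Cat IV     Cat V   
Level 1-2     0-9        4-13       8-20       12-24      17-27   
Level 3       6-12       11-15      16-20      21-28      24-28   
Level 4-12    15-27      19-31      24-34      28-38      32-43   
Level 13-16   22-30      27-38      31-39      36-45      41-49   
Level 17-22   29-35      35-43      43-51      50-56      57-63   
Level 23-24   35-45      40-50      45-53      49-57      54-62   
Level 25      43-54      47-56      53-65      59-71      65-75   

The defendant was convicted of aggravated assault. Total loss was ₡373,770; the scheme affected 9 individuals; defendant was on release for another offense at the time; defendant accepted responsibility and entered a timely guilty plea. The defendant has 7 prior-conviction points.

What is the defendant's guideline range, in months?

Base offense level for aggravated assault: 16.
S1 applies (level before this adjustment is 16 < 20, so +2): 16 + 2 = 18.
S2 applies: 18 − 2 = 16.
S5 applies (level before this adjustment is 16 ≥ 9, so +4): 16 + 4 = 20.
S6 applies: 20 + 3 = 23.
Final offense level: 23.
Criminal history: 7 prior points → Category III (7-9).
Level 23 falls in the 23-24 band.
Grid: Level 23-24 × Category III = 45-53 months.

45-53 months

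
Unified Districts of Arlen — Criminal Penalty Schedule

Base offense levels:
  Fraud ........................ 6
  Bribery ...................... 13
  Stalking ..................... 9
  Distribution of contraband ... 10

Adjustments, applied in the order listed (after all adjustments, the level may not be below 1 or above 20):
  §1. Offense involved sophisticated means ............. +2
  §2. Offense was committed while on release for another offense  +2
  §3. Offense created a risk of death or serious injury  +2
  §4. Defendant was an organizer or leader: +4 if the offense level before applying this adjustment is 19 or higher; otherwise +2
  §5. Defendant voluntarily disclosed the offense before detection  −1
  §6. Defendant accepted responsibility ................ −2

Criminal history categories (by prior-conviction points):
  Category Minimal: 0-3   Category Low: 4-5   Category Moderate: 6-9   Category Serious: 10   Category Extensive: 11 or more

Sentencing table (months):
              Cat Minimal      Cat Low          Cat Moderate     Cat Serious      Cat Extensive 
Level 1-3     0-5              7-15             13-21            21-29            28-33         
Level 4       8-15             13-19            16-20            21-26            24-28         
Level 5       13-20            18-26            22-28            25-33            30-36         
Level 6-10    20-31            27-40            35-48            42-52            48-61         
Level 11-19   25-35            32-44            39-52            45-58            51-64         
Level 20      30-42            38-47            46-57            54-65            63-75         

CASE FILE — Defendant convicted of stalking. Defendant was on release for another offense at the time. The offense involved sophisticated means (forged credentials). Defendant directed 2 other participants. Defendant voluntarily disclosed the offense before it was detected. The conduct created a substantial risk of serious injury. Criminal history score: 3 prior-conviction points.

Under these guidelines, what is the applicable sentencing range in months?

25-35 months

Base offense level for stalking: 9.
§1 applies: 9 + 2 = 11.
§2 applies: 11 + 2 = 13.
§3 applies: 13 + 2 = 15.
§4 applies (level before this adjustment is 15 < 19, so +2): 15 + 2 = 17.
§5 applies: 17 − 1 = 16.
Final offense level: 16.
Criminal history: 3 prior points → Category Minimal (0-3).
Level 16 falls in the 11-19 band.
Grid: Level 11-19 × Category Minimal = 25-35 months.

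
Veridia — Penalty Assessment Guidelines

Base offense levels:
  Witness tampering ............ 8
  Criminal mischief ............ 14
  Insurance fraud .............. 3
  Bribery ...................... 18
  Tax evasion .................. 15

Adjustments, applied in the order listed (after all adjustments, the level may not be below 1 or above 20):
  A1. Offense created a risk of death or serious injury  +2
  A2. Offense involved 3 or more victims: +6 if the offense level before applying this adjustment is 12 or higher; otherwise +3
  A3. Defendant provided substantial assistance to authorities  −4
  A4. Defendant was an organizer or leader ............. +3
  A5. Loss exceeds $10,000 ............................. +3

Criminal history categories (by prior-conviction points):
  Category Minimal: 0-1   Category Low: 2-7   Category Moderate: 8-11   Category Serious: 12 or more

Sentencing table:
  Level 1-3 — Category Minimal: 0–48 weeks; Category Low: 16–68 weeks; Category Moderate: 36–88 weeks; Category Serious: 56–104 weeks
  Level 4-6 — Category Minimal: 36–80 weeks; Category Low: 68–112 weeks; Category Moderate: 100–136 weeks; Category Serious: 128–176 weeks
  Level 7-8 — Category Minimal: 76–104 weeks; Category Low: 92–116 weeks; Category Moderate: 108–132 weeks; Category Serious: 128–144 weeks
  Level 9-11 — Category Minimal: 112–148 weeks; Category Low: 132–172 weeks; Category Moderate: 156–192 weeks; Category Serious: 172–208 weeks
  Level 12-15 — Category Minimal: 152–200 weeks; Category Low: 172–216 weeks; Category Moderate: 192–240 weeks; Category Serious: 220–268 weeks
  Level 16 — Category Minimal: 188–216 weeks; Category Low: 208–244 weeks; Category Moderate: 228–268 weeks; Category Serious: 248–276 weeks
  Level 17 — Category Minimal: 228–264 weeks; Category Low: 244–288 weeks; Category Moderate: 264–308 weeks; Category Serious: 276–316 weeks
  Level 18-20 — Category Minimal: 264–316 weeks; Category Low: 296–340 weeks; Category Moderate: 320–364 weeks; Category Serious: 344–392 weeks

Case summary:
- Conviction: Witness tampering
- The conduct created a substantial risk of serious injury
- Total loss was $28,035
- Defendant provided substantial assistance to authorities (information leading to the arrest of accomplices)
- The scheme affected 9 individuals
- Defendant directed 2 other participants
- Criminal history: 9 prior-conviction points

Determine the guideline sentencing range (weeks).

192-240 weeks

Base offense level for witness tampering: 8.
A1 applies: 8 + 2 = 10.
A2 applies (level before this adjustment is 10 < 12, so +3): 10 + 3 = 13.
A3 applies: 13 − 4 = 9.
A4 applies: 9 + 3 = 12.
A5 applies: 12 + 3 = 15.
Final offense level: 15.
Criminal history: 9 prior points → Category Moderate (8-11).
Level 15 falls in the 12-15 band.
Grid: Level 12-15 × Category Moderate = 192-240 weeks.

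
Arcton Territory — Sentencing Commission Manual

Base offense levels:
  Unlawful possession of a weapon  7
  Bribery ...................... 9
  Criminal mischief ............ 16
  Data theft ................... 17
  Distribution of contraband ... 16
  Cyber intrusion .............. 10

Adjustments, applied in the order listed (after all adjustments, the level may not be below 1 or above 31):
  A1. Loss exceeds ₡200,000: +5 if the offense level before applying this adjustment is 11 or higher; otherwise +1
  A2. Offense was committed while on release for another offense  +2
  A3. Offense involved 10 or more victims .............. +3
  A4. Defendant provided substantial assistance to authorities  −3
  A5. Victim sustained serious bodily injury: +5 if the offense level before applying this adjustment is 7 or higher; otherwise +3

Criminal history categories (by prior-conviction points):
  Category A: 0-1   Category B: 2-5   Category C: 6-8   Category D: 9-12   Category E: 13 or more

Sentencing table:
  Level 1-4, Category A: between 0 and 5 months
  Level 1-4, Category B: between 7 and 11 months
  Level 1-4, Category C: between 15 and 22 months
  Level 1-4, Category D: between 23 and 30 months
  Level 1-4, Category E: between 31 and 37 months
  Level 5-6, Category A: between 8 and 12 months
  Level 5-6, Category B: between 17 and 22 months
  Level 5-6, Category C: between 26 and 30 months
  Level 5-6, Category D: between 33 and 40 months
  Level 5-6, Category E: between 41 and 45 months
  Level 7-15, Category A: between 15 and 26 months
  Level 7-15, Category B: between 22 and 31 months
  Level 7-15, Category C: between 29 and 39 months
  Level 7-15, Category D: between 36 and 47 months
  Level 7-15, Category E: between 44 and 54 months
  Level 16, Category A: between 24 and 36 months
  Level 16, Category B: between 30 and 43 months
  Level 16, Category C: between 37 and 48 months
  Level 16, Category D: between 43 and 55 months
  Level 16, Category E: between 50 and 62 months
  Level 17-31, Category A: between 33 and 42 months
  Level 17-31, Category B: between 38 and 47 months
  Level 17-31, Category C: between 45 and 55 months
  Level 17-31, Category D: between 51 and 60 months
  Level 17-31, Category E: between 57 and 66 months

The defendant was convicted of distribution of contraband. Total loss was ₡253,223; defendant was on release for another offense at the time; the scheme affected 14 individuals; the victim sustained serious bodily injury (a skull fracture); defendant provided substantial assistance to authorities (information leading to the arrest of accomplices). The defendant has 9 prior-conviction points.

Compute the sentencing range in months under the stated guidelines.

51-60 months

Base offense level for distribution of contraband: 16.
A1 applies (level before this adjustment is 16 ≥ 11, so +5): 16 + 5 = 21.
A2 applies: 21 + 2 = 23.
A3 applies: 23 + 3 = 26.
A4 applies: 26 − 3 = 23.
A5 applies (level before this adjustment is 23 ≥ 7, so +5): 23 + 5 = 28.
Final offense level: 28.
Criminal history: 9 prior points → Category D (9-12).
Level 28 falls in the 17-31 band.
Grid: Level 17-31 × Category D = 51-60 months.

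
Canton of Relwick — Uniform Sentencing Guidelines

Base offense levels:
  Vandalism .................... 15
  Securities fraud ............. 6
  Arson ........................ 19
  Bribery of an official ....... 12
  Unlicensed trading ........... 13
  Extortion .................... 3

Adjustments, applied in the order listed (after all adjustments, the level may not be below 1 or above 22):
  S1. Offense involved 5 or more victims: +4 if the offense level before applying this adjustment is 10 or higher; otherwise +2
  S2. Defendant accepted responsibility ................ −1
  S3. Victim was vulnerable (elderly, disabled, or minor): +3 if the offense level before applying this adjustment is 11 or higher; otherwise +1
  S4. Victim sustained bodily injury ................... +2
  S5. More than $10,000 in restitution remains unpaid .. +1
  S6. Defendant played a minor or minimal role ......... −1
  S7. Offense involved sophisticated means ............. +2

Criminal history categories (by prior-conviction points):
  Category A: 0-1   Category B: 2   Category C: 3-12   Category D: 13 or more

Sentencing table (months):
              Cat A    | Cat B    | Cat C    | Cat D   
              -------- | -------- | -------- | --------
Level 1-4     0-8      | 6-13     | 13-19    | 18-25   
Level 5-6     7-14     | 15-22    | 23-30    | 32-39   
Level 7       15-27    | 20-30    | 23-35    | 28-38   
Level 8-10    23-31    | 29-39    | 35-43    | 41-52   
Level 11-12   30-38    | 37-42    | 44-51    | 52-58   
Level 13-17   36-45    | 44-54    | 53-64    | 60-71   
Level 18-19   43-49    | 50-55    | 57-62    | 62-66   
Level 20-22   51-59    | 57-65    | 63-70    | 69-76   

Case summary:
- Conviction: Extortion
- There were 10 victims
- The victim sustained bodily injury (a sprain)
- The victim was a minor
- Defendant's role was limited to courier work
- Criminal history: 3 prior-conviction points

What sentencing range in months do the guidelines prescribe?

Base offense level for extortion: 3.
S1 applies (level before this adjustment is 3 < 10, so +2): 3 + 2 = 5.
S3 applies (level before this adjustment is 5 < 11, so +1): 5 + 1 = 6.
S4 applies: 6 + 2 = 8.
S6 applies: 8 − 1 = 7.
S7 does not apply.
Final offense level: 7.
Criminal history: 3 prior points → Category C (3-12).
Level 7 falls in the 7 band.
Grid: Level 7 × Category C = 23-35 months.

23-35 months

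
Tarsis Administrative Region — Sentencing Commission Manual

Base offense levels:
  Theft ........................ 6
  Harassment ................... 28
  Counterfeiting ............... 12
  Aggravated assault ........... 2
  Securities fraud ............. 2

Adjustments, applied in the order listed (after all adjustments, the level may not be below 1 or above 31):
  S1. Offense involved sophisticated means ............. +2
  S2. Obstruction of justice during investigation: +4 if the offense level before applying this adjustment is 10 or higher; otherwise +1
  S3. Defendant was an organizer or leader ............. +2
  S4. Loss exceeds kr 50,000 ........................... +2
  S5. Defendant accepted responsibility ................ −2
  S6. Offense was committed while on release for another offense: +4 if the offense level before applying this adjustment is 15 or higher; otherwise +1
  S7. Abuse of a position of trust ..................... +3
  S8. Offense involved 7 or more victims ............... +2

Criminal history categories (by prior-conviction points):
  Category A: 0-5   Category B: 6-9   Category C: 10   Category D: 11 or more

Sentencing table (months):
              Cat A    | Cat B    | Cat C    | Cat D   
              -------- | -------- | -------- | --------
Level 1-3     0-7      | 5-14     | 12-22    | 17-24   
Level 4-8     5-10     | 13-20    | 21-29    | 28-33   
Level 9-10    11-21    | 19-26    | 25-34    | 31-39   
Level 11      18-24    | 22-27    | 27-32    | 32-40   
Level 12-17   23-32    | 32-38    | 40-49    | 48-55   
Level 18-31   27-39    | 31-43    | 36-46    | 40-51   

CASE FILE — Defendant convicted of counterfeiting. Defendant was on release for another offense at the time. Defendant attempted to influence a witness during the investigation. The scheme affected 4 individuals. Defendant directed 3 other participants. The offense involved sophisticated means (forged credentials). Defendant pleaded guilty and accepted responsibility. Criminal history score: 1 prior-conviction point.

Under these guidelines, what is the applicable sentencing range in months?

27-39 months

Base offense level for counterfeiting: 12.
S1 applies: 12 + 2 = 14.
S2 applies (level before this adjustment is 14 ≥ 10, so +4): 14 + 4 = 18.
S3 applies: 18 + 2 = 20.
S5 applies: 20 − 2 = 18.
S6 applies (level before this adjustment is 18 ≥ 15, so +4): 18 + 4 = 22.
S7 does not apply.
S8 does not apply.
Final offense level: 22.
Criminal history: 1 prior point → Category A (0-5).
Level 22 falls in the 18-31 band.
Grid: Level 18-31 × Category A = 27-39 months.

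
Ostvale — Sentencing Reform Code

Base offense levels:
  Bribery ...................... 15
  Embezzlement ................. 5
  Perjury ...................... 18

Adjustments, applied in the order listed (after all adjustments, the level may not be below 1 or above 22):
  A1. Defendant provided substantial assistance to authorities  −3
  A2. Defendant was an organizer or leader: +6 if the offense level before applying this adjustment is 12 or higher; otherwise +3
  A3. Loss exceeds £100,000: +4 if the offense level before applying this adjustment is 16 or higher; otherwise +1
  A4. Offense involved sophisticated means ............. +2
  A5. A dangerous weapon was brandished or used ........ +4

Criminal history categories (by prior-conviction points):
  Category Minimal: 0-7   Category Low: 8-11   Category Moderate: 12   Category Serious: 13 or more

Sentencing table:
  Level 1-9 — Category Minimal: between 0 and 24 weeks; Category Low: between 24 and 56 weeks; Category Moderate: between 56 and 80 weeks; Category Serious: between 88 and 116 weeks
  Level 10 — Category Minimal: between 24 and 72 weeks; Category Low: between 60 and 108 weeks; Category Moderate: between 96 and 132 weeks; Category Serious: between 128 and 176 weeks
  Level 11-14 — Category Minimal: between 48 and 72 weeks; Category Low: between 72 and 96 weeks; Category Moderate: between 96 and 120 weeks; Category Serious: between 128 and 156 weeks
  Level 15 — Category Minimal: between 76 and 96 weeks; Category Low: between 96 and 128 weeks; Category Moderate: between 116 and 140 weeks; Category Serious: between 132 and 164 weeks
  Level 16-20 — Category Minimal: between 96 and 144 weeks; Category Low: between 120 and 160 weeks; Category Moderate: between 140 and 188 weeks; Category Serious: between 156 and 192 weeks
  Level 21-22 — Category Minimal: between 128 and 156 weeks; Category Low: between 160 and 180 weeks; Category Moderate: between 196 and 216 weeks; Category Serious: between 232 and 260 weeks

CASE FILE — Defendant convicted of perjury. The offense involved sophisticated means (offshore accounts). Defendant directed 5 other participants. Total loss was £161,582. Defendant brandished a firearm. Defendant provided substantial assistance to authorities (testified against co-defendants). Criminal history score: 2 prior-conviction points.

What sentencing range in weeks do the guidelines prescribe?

Base offense level for perjury: 18.
A1 applies: 18 − 3 = 15.
A2 applies (level before this adjustment is 15 ≥ 12, so +6): 15 + 6 = 21.
A3 applies (level before this adjustment is 21 ≥ 16, so +4): 21 + 4 = 25.
A4 applies: 25 + 2 = 27.
A5 applies: 27 + 4 = 31.
Level 31 exceeds the maximum of 22; capped at 22.
Final offense level: 22.
Criminal history: 2 prior points → Category Minimal (0-7).
Level 22 falls in the 21-22 band.
Grid: Level 21-22 × Category Minimal = 128-156 weeks.

128-156 weeks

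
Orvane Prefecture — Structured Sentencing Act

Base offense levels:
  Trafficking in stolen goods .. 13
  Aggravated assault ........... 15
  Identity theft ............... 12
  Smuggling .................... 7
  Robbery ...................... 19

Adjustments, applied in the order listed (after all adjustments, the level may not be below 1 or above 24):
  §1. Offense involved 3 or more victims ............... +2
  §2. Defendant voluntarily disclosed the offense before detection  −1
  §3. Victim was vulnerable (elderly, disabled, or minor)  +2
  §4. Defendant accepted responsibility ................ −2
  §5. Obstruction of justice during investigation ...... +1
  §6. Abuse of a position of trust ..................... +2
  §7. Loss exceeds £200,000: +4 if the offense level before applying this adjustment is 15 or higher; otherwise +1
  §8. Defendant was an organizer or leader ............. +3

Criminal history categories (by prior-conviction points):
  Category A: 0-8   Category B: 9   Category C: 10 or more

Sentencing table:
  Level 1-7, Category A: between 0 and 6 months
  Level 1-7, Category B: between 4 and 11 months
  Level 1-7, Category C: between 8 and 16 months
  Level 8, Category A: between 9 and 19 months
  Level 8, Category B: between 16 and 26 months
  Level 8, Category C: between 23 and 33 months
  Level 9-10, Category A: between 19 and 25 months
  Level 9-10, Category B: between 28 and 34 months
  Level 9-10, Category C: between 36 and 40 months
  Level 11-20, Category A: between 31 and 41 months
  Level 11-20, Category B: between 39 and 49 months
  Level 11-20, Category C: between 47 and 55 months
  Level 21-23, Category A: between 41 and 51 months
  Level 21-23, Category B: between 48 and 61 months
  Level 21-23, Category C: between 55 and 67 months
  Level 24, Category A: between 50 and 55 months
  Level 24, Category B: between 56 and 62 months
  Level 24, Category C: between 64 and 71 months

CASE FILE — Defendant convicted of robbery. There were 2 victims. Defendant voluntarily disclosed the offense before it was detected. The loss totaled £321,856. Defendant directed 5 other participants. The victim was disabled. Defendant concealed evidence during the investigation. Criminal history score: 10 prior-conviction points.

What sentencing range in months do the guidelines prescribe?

64-71 months

Base offense level for robbery: 19.
§2 applies: 19 − 1 = 18.
§3 applies: 18 + 2 = 20.
§4 does not apply.
§5 applies: 20 + 1 = 21.
§6 does not apply.
§7 applies (level before this adjustment is 21 ≥ 15, so +4): 21 + 4 = 25.
§8 applies: 25 + 3 = 28.
Level 28 exceeds the maximum of 24; capped at 24.
Final offense level: 24.
Criminal history: 10 prior points → Category C (10+).
Level 24 falls in the 24 band.
Grid: Level 24 × Category C = 64-71 months.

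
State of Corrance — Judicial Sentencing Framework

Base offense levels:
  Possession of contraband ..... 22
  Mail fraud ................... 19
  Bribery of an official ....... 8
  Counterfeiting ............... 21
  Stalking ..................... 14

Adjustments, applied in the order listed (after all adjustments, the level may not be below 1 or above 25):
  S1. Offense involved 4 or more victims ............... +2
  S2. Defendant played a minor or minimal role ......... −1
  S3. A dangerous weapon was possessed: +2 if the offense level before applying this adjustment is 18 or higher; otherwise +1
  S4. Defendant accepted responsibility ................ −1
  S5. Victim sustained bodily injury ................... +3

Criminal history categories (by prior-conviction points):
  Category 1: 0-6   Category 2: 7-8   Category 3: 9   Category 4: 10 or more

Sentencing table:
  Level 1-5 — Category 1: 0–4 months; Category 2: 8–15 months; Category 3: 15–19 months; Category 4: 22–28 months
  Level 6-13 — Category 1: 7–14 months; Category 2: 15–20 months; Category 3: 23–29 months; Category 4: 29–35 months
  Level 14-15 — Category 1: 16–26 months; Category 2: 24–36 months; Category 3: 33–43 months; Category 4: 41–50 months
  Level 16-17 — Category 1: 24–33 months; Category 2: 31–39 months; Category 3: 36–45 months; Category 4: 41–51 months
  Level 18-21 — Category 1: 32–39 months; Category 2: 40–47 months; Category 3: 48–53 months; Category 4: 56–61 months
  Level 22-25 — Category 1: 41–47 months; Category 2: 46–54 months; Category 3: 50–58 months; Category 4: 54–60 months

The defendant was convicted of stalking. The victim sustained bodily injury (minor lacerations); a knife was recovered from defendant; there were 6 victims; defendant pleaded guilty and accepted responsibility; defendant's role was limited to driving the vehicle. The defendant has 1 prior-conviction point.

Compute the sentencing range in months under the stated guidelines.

Base offense level for stalking: 14.
S1 applies: 14 + 2 = 16.
S2 applies: 16 − 1 = 15.
S3 applies (level before this adjustment is 15 < 18, so +1): 15 + 1 = 16.
S4 applies: 16 − 1 = 15.
S5 applies: 15 + 3 = 18.
Final offense level: 18.
Criminal history: 1 prior point → Category 1 (0-6).
Level 18 falls in the 18-21 band.
Grid: Level 18-21 × Category 1 = 32-39 months.

32-39 months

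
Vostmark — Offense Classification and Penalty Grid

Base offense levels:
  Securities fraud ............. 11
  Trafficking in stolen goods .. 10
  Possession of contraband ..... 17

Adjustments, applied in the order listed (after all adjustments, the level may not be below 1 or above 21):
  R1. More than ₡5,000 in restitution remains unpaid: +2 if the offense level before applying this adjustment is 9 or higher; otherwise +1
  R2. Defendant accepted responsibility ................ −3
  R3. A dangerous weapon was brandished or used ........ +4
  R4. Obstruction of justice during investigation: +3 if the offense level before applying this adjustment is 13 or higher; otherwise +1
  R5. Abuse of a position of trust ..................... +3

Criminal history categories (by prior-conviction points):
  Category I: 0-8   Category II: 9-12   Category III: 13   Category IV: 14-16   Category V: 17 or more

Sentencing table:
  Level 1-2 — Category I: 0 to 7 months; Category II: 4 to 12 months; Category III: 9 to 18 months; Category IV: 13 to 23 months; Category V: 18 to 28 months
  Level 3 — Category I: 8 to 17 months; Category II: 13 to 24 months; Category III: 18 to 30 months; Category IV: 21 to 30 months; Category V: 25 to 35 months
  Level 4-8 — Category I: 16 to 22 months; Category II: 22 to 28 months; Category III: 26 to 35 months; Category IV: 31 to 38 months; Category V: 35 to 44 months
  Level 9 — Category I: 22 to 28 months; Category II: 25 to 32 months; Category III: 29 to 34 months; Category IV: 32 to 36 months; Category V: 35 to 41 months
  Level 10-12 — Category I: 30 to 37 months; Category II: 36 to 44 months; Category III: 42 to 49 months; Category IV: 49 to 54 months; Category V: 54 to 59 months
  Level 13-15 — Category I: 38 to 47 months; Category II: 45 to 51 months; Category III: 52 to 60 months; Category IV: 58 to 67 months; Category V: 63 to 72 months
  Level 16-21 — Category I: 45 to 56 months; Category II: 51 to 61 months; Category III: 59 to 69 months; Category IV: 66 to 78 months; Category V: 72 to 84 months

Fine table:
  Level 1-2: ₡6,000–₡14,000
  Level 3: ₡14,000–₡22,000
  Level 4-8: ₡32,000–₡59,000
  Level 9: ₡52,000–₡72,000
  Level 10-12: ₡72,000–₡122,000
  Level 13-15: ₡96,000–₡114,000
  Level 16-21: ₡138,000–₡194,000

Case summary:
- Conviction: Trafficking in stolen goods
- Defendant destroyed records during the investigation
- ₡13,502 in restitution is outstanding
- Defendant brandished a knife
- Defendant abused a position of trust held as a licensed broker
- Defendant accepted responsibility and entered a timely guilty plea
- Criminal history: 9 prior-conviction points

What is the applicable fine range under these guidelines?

Base offense level for trafficking in stolen goods: 10.
R1 applies (level before this adjustment is 10 ≥ 9, so +2): 10 + 2 = 12.
R2 applies: 12 − 3 = 9.
R3 applies: 9 + 4 = 13.
R4 applies (level before this adjustment is 13 ≥ 13, so +3): 13 + 3 = 16.
R5 applies: 16 + 3 = 19.
Final offense level: 19.
Level 19 falls in the 16-21 band.
Fine table: Level 16-21 → ₡138,000–₡194,000.

₡138,000–₡194,000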